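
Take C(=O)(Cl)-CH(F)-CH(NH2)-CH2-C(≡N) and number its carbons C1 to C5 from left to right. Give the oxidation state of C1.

Assign +1 per bond to O/N/halogen, −1 per bond to H or an electropositive element, and 0 per bond to carbon.
C1 has one bond to C (0), a double bond to O (2×+1 = +2), one bond to Cl (+1).
Oxidation state = 0 + 2 + 1 = +3.

+3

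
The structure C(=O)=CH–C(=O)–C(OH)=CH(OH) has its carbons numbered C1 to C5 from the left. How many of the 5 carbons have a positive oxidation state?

3

Assign +1 per bond to O/N/halogen, −1 per bond to H or an electropositive element, and 0 per bond to carbon. Tallying each carbon:
C1: 2C, 2O → 0 + 2 = +2
C2: 3C, 1H → 0 − 1 = -1
C3: 2C, 2O → 0 + 2 = +2
C4: 3C, 1O → 0 + 1 = +1
C5: 2C, 1H, 1O → 0 − 1 + 1 = 0
3 carbons (C1, C3, C4) meet the condition.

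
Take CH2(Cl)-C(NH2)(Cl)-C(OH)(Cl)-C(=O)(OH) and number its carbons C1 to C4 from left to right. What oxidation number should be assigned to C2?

Assign +1 per bond to O/N/halogen, −1 per bond to H or an electropositive element, and 0 per bond to carbon.
C2 has one bond to C (0), one bond to C (0), one bond to N (+1), one bond to Cl (+1).
Oxidation state = 0 + 0 + 1 + 1 = +2.

+2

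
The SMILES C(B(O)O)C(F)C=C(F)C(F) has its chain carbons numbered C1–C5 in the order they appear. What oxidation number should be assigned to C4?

Count +1 for every bond to an atom more electronegative than carbon and −1 for every bond to one less electronegative; C–C bonds are 0.
C4 has a double bond to C (2×0 = 0), one bond to C (0), one bond to F (+1).
Oxidation state = 0 + 0 + 1 = +1.

+1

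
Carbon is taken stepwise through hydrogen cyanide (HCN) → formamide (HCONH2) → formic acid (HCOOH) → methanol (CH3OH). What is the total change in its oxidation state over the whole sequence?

-4

Carbon oxidation states along the series — hydrogen cyanide: +2, formamide: +2, formic acid: +2, methanol: -2.
Net change = -2 − (+2) = -4.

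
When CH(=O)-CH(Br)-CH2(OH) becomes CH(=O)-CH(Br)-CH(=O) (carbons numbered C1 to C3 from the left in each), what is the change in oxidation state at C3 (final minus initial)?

+2

Before: C3 has 1 bond to C, 2 bonds to H, 1 bond to O → oxidation state -1.
After: C3 has 1 bond to C, 1 bond to H, 2 bonds to O → oxidation state +1.
Δ = +1 − (-1) = +2, so this is an oxidation at C3.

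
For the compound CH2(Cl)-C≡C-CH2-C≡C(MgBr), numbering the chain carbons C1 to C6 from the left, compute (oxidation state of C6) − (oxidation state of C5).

-1

C6: 3C, 1Mg → 0 − 1 = -1
C5: 4C → 0 = 0
Difference: -1 − (0) = -1.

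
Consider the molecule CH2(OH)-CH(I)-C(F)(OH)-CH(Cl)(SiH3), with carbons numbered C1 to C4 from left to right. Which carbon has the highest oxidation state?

Tallying each carbon's bonds:
C1: 1C, 2H, 1O → 0 − 2 + 1 = -1
C2: 2C, 1H, 1I → 0 − 1 + 1 = 0
C3: 2C, 1O, 1F → 0 + 1 + 1 = +2
C4: 1C, 1H, 1Cl, 1Si → 0 − 1 + 1 − 1 = -1
The most oxidised carbon is C3 at +2.

C3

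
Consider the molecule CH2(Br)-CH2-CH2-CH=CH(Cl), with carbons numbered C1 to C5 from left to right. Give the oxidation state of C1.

Bonds to more-electronegative neighbours contribute +1 each, bonds to H or metals contribute −1 each, and C–C bonds contribute 0.
C1 has one bond to C (0), one bond to H (-1), one bond to H (-1), one bond to Br (+1).
Oxidation state = 0 − 1 − 1 + 1 = -1.

-1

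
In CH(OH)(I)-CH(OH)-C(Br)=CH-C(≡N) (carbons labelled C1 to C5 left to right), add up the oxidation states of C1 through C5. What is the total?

Tallying each carbon's bonds:
C1: 1C, 1H, 1O, 1I → 0 − 1 + 1 + 1 = +1
C2: 2C, 1H, 1O → 0 − 1 + 1 = 0
C3: 3C, 1Br → 0 + 1 = +1
C4: 3C, 1H → 0 − 1 = -1
C5: 1C, 3N → 0 + 3 = +3
Sum = +1 + 0 + 1 − 1 + 3 = +4.

+4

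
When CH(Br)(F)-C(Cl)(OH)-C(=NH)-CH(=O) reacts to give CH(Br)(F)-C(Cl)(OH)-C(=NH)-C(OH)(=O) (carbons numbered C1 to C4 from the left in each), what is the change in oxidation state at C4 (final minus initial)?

+2

Before: C4 has 1 bond to C, 1 bond to H, 2 bonds to O → oxidation state +1.
After: C4 has 1 bond to C, 3 bonds to O → oxidation state +3.
Δ = +3 − (+1) = +2, so this is an oxidation at C4.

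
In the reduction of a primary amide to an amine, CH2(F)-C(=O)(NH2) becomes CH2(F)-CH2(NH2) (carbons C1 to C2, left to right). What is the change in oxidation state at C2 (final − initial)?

Before: C2 has 1 bond to C, 2 bonds to O, 1 bond to N → oxidation state +3.
After: C2 has 1 bond to C, 2 bonds to H, 1 bond to N → oxidation state -1.
Δ = -1 − (+3) = -4, so this is a reduction at C2.

-4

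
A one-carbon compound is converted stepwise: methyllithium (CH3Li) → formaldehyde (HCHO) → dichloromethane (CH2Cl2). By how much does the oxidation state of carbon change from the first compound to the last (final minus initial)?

Carbon oxidation states along the series — methyllithium: -4, formaldehyde: 0, dichloromethane: 0.
Net change = 0 − (-4) = +4.

+4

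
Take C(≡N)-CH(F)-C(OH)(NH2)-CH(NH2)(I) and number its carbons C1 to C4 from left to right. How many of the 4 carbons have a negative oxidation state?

Tallying each carbon's bonds:
C1: 1C, 3N → 0 + 3 = +3
C2: 2C, 1H, 1F → 0 − 1 + 1 = 0
C3: 2C, 1O, 1N → 0 + 1 + 1 = +2
C4: 1C, 1H, 1N, 1I → 0 − 1 + 1 + 1 = +1
0 carbons meet the condition.

0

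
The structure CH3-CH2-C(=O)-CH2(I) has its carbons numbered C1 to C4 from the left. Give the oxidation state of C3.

+2

C3 has one bond to C (0), one bond to C (0), a double bond to O (2×+1 = +2).
Oxidation state = 0 + 0 + 2 = +2.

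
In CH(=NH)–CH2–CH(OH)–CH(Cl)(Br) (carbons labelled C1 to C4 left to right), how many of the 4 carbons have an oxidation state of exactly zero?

1

Tallying each carbon's bonds:
C1: 1C, 1H, 2N → 0 − 1 + 2 = +1
C2: 2C, 2H → 0 − 2 = -2
C3: 2C, 1H, 1O → 0 − 1 + 1 = 0
C4: 1C, 1H, 1Cl, 1Br → 0 − 1 + 1 + 1 = +1
1 carbon (C3) meets the condition.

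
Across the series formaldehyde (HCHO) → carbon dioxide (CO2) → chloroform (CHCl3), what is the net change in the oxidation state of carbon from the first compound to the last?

Carbon oxidation states along the series — formaldehyde: 0, carbon dioxide: +4, chloroform: +2.
Net change = +2 − (0) = +2.

+2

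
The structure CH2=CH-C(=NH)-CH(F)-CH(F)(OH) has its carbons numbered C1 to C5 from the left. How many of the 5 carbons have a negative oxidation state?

2

Tallying each carbon's bonds:
C1: 2C, 2H → 0 − 2 = -2
C2: 3C, 1H → 0 − 1 = -1
C3: 2C, 2N → 0 + 2 = +2
C4: 2C, 1H, 1F → 0 − 1 + 1 = 0
C5: 1C, 1H, 1O, 1F → 0 − 1 + 1 + 1 = +1
2 carbons (C1, C2) meet the condition.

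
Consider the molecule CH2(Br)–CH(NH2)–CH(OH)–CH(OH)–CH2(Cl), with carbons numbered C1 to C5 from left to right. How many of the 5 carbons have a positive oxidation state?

Bonds to more-electronegative neighbours contribute +1 each, bonds to H or metals contribute −1 each, and C–C bonds contribute 0. Tallying each carbon:
C1: 1C, 2H, 1Br → 0 − 2 + 1 = -1
C2: 2C, 1H, 1N → 0 − 1 + 1 = 0
C3: 2C, 1H, 1O → 0 − 1 + 1 = 0
C4: 2C, 1H, 1O → 0 − 1 + 1 = 0
C5: 1C, 2H, 1Cl → 0 − 2 + 1 = -1
0 carbons meet the condition.

0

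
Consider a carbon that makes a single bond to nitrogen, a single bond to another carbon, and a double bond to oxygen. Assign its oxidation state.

+3

The carbon has one bond to C (0), a double bond to O (2×+1 = +2), one bond to N (+1).
Oxidation state = 0 + 2 + 1 = +3.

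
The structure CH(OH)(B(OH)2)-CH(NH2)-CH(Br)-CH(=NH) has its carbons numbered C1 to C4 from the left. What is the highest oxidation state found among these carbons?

Each bond to a more electronegative atom (O, N, halogen) counts +1, each bond to a less electronegative atom (H, metal, B, Si) counts −1, and each C–C bond counts 0. Tallying each carbon:
C1: 1C, 1H, 1O, 1B → 0 − 1 + 1 − 1 = -1
C2: 2C, 1H, 1N → 0 − 1 + 1 = 0
C3: 2C, 1H, 1Br → 0 − 1 + 1 = 0
C4: 1C, 1H, 2N → 0 − 1 + 2 = +1
The highest value is +1.

+1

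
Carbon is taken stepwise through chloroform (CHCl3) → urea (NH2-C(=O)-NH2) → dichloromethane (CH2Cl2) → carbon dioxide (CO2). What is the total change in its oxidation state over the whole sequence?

+2

Carbon oxidation states along the series — chloroform: +2, urea: +4, dichloromethane: 0, carbon dioxide: +4.
Net change = +4 − (+2) = +2.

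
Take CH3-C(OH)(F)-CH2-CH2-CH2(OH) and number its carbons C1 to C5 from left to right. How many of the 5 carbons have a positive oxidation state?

1

Tallying each carbon's bonds:
C1: 1C, 3H → 0 − 3 = -3
C2: 2C, 1O, 1F → 0 + 1 + 1 = +2
C3: 2C, 2H → 0 − 2 = -2
C4: 2C, 2H → 0 − 2 = -2
C5: 1C, 2H, 1O → 0 − 2 + 1 = -1
1 carbon (C2) meets the condition.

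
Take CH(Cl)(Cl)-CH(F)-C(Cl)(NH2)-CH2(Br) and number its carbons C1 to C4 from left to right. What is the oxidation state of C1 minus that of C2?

+1

C1: 1C, 1H, 2Cl → 0 − 1 + 2 = +1
C2: 2C, 1H, 1F → 0 − 1 + 1 = 0
Difference: +1 − (0) = +1.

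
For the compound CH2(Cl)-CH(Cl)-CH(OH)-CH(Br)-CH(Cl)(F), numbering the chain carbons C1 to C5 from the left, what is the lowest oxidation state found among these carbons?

-1

Tallying each carbon's bonds:
C1: 1C, 2H, 1Cl → 0 − 2 + 1 = -1
C2: 2C, 1H, 1Cl → 0 − 1 + 1 = 0
C3: 2C, 1H, 1O → 0 − 1 + 1 = 0
C4: 2C, 1H, 1Br → 0 − 1 + 1 = 0
C5: 1C, 1H, 1F, 1Cl → 0 − 1 + 1 + 1 = +1
The lowest value is -1.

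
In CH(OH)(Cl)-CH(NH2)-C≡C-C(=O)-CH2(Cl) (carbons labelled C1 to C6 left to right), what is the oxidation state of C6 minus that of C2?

-1

C6: 1C, 2H, 1Cl → 0 − 2 + 1 = -1
C2: 2C, 1H, 1N → 0 − 1 + 1 = 0
Difference: -1 − (0) = -1.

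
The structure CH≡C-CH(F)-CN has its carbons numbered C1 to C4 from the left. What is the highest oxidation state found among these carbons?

+3

Tallying each carbon's bonds:
C1: 3C, 1H → 0 − 1 = -1
C2: 4C → 0 = 0
C3: 2C, 1H, 1F → 0 − 1 + 1 = 0
C4: 1C, 3N → 0 + 3 = +3
The highest value is +3.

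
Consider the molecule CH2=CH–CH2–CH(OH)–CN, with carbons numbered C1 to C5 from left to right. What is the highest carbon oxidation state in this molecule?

Assign +1 per bond to O/N/halogen, −1 per bond to H or an electropositive element, and 0 per bond to carbon. Tallying each carbon:
C1: 2C, 2H → 0 − 2 = -2
C2: 3C, 1H → 0 − 1 = -1
C3: 2C, 2H → 0 − 2 = -2
C4: 2C, 1H, 1O → 0 − 1 + 1 = 0
C5: 1C, 3N → 0 + 3 = +3
The highest value is +3.

+3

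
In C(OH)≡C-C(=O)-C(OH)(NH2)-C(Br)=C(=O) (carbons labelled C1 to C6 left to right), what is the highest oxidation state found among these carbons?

Each bond to a more electronegative atom (O, N, halogen) counts +1, each bond to a less electronegative atom (H, metal, B, Si) counts −1, and each C–C bond counts 0. Tallying each carbon:
C1: 3C, 1O → 0 + 1 = +1
C2: 4C → 0 = 0
C3: 2C, 2O → 0 + 2 = +2
C4: 2C, 1O, 1N → 0 + 1 + 1 = +2
C5: 3C, 1Br → 0 + 1 = +1
C6: 2C, 2O → 0 + 2 = +2
The highest value is +2.

+2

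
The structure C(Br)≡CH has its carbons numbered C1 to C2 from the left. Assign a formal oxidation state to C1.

+1

Count +1 for every bond to an atom more electronegative than carbon and −1 for every bond to one less electronegative; C–C bonds are 0.
C1 has a triple bond to C (3×0 = 0), one bond to Br (+1).
Oxidation state = 0 + 1 = +1.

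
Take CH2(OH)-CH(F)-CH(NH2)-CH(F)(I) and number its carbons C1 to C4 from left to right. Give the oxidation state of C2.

Assign +1 per bond to O/N/halogen, −1 per bond to H or an electropositive element, and 0 per bond to carbon.
C2 has one bond to C (0), one bond to C (0), one bond to F (+1), one bond to H (-1).
Oxidation state = 0 + 0 + 1 − 1 = 0.

0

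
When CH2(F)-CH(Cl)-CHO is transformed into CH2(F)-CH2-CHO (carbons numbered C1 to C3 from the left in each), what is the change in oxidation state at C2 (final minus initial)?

-2

Before: C2 has 2 bonds to C, 1 bond to H, 1 bond to Cl → oxidation state 0.
After: C2 has 2 bonds to C, 2 bonds to H → oxidation state -2.
Δ = -2 − (0) = -2, so this is a reduction at C2.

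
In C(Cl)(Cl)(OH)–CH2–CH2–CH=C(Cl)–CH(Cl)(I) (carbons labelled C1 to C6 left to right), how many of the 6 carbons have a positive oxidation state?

Tallying each carbon's bonds:
C1: 1C, 1O, 2Cl → 0 + 1 + 2 = +3
C2: 2C, 2H → 0 − 2 = -2
C3: 2C, 2H → 0 − 2 = -2
C4: 3C, 1H → 0 − 1 = -1
C5: 3C, 1Cl → 0 + 1 = +1
C6: 1C, 1H, 1Cl, 1I → 0 − 1 + 1 + 1 = +1
3 carbons (C1, C5, C6) meet the condition.

3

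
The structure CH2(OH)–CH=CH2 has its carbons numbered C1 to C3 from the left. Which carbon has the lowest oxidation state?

C3

Bonds to more-electronegative neighbours contribute +1 each, bonds to H or metals contribute −1 each, and C–C bonds contribute 0. Tallying each carbon:
C1: 1C, 2H, 1O → 0 − 2 + 1 = -1
C2: 3C, 1H → 0 − 1 = -1
C3: 2C, 2H → 0 − 2 = -2
The most reduced carbon is C3 at -2.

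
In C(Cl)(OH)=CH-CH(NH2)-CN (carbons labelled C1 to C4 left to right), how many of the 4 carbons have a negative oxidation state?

Each bond to a more electronegative atom (O, N, halogen) counts +1, each bond to a less electronegative atom (H, metal, B, Si) counts −1, and each C–C bond counts 0. Tallying each carbon:
C1: 2C, 1O, 1Cl → 0 + 1 + 1 = +2
C2: 3C, 1H → 0 − 1 = -1
C3: 2C, 1H, 1N → 0 − 1 + 1 = 0
C4: 1C, 3N → 0 + 3 = +3
1 carbon (C2) meets the condition.

1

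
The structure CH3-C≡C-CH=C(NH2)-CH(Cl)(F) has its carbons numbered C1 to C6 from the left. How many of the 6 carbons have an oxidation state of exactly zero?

2

Assign +1 per bond to O/N/halogen, −1 per bond to H or an electropositive element, and 0 per bond to carbon. Tallying each carbon:
C1: 1C, 3H → 0 − 3 = -3
C2: 4C → 0 = 0
C3: 4C → 0 = 0
C4: 3C, 1H → 0 − 1 = -1
C5: 3C, 1N → 0 + 1 = +1
C6: 1C, 1H, 1F, 1Cl → 0 − 1 + 1 + 1 = +1
2 carbons (C2, C3) meet the condition.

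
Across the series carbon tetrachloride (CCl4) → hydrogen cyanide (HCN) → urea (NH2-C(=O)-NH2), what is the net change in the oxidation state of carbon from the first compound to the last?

0

Carbon oxidation states along the series — carbon tetrachloride: +4, hydrogen cyanide: +2, urea: +4.
Net change = +4 − (+4) = 0.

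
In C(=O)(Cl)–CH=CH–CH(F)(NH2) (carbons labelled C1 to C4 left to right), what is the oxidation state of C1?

+3

Bonds to more-electronegative neighbours contribute +1 each, bonds to H or metals contribute −1 each, and C–C bonds contribute 0.
C1 has one bond to C (0), a double bond to O (2×+1 = +2), one bond to Cl (+1).
Oxidation state = 0 + 2 + 1 = +3.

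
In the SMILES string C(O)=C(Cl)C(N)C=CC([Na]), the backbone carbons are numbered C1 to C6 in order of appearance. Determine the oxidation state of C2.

+1

Assign +1 per bond to O/N/halogen, −1 per bond to H or an electropositive element, and 0 per bond to carbon.
C2 has a double bond to C (2×0 = 0), one bond to C (0), one bond to Cl (+1).
Oxidation state = 0 + 0 + 1 = +1.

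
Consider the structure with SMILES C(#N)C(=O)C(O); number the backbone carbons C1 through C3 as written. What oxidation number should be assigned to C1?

Assign +1 per bond to O/N/halogen, −1 per bond to H or an electropositive element, and 0 per bond to carbon.
C1 has one bond to C (0), a triple bond to N (3×+1 = +3).
Oxidation state = 0 + 3 = +3.

+3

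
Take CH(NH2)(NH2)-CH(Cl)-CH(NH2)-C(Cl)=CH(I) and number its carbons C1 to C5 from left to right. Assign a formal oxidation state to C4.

+1

Each bond to a more electronegative atom (O, N, halogen) counts +1, each bond to a less electronegative atom (H, metal, B, Si) counts −1, and each C–C bond counts 0.
C4 has one bond to C (0), a double bond to C (2×0 = 0), one bond to Cl (+1).
Oxidation state = 0 + 0 + 1 = +1.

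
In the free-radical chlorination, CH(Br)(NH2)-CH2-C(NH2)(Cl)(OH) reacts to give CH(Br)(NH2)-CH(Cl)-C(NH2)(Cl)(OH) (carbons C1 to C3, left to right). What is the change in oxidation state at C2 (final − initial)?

+2

Before: C2 has 2 bonds to C, 2 bonds to H → oxidation state -2.
After: C2 has 2 bonds to C, 1 bond to H, 1 bond to Cl → oxidation state 0.
Δ = 0 − (-2) = +2, so this is an oxidation at C2.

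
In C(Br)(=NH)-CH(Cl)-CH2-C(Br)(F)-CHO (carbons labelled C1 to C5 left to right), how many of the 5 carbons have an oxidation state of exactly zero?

1

Tallying each carbon's bonds:
C1: 1C, 2N, 1Br → 0 + 2 + 1 = +3
C2: 2C, 1H, 1Cl → 0 − 1 + 1 = 0
C3: 2C, 2H → 0 − 2 = -2
C4: 2C, 1F, 1Br → 0 + 1 + 1 = +2
C5: 1C, 1H, 2O → 0 − 1 + 2 = +1
1 carbon (C2) meets the condition.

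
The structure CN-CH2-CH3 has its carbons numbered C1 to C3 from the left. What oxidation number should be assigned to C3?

-3

Each bond to a more electronegative atom (O, N, halogen) counts +1, each bond to a less electronegative atom (H, metal, B, Si) counts −1, and each C–C bond counts 0.
C3 has one bond to C (0), one bond to H (-1), one bond to H (-1), one bond to H (-1).
Oxidation state = 0 − 1 − 1 − 1 = -3.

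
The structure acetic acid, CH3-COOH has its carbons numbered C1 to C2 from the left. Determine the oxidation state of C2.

C2 has a double bond to O (2×+1 = +2), one bond to O (+1), one bond to C (0).
Oxidation state = +2 + 1 + 0 = +3.

+3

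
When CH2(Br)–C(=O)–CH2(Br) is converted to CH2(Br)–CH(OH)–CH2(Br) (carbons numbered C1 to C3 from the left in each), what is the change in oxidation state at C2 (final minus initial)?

Before: C2 has 2 bonds to C, 2 bonds to O → oxidation state +2.
After: C2 has 2 bonds to C, 1 bond to H, 1 bond to O → oxidation state 0.
Δ = 0 − (+2) = -2, so this is a reduction at C2.

-2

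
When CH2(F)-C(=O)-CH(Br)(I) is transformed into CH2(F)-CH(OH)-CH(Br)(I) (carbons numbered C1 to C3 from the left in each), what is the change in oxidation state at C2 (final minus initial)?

Before: C2 has 2 bonds to C, 2 bonds to O → oxidation state +2.
After: C2 has 2 bonds to C, 1 bond to H, 1 bond to O → oxidation state 0.
Δ = 0 − (+2) = -2, so this is a reduction at C2.

-2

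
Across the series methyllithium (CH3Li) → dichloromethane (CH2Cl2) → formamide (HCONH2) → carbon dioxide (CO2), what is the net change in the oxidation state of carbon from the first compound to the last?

+8

Carbon oxidation states along the series — methyllithium: -4, dichloromethane: 0, formamide: +2, carbon dioxide: +4.
Net change = +4 − (-4) = +8.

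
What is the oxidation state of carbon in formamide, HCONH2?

Each bond to a more electronegative atom (O, N, halogen) counts +1, each bond to a less electronegative atom (H, metal, B, Si) counts −1, and each C–C bond counts 0.
The carbon has one bond to H (-1), a double bond to O (2×+1 = +2), one bond to N (+1).
Oxidation state = -1 + 2 + 1 = +2.

+2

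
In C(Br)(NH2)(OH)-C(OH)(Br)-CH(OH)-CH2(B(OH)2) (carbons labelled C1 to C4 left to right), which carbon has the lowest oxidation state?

Bonds to more-electronegative neighbours contribute +1 each, bonds to H or metals contribute −1 each, and C–C bonds contribute 0. Tallying each carbon:
C1: 1C, 1O, 1N, 1Br → 0 + 1 + 1 + 1 = +3
C2: 2C, 1O, 1Br → 0 + 1 + 1 = +2
C3: 2C, 1H, 1O → 0 − 1 + 1 = 0
C4: 1C, 2H, 1B → 0 − 2 − 1 = -3
The most reduced carbon is C4 at -3.

C4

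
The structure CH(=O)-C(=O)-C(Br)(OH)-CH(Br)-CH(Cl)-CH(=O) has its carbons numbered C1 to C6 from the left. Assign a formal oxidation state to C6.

+1

Count +1 for every bond to an atom more electronegative than carbon and −1 for every bond to one less electronegative; C–C bonds are 0.
C6 has one bond to C (0), a double bond to O (2×+1 = +2), one bond to H (-1).
Oxidation state = 0 + 2 − 1 = +1.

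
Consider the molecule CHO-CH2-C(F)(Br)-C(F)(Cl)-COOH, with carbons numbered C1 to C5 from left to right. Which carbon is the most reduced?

C2

Each bond to a more electronegative atom (O, N, halogen) counts +1, each bond to a less electronegative atom (H, metal, B, Si) counts −1, and each C–C bond counts 0. Tallying each carbon:
C1: 1C, 1H, 2O → 0 − 1 + 2 = +1
C2: 2C, 2H → 0 − 2 = -2
C3: 2C, 1F, 1Br → 0 + 1 + 1 = +2
C4: 2C, 1F, 1Cl → 0 + 1 + 1 = +2
C5: 1C, 3O → 0 + 3 = +3
The most reduced carbon is C2 at -2.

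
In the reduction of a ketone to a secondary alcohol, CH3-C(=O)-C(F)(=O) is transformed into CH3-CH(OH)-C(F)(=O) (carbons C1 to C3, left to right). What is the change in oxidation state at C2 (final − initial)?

Before: C2 has 2 bonds to C, 2 bonds to O → oxidation state +2.
After: C2 has 2 bonds to C, 1 bond to H, 1 bond to O → oxidation state 0.
Δ = 0 − (+2) = -2, so this is a reduction at C2.

-2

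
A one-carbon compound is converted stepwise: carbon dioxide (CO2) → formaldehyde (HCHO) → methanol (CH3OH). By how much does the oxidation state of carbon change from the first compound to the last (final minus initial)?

Carbon oxidation states along the series — carbon dioxide: +4, formaldehyde: 0, methanol: -2.
Net change = -2 − (+4) = -6.

-6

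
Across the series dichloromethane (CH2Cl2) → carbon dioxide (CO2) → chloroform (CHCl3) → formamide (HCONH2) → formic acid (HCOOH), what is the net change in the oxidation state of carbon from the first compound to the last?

Carbon oxidation states along the series — dichloromethane: 0, carbon dioxide: +4, chloroform: +2, formamide: +2, formic acid: +2.
Net change = +2 − (0) = +2.

+2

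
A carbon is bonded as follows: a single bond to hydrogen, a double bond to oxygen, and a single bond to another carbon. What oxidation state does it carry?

+1

The carbon has one bond to C (0), one bond to H (-1), a double bond to O (2×+1 = +2).
Oxidation state = 0 − 1 + 2 = +1.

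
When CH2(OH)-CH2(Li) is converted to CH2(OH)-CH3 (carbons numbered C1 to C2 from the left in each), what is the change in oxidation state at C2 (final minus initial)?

0

Before: C2 has 1 bond to C, 2 bonds to H, 1 bond to Li → oxidation state -3.
After: C2 has 1 bond to C, 3 bonds to H → oxidation state -3.
Δ = -3 − (-3) = 0, so no net redox change at C2.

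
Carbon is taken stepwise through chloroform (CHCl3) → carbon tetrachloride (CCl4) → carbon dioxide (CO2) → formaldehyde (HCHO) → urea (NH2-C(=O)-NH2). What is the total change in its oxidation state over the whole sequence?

+2

Carbon oxidation states along the series — chloroform: +2, carbon tetrachloride: +4, carbon dioxide: +4, formaldehyde: 0, urea: +4.
Net change = +4 − (+2) = +2.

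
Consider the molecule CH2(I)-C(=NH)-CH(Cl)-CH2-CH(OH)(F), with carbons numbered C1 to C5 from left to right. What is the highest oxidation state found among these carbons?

Tallying each carbon's bonds:
C1: 1C, 2H, 1I → 0 − 2 + 1 = -1
C2: 2C, 2N → 0 + 2 = +2
C3: 2C, 1H, 1Cl → 0 − 1 + 1 = 0
C4: 2C, 2H → 0 − 2 = -2
C5: 1C, 1H, 1O, 1F → 0 − 1 + 1 + 1 = +1
The highest value is +2.

+2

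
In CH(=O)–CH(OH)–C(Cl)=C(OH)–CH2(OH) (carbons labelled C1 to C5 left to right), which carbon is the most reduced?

C5

Each bond to a more electronegative atom (O, N, halogen) counts +1, each bond to a less electronegative atom (H, metal, B, Si) counts −1, and each C–C bond counts 0. Tallying each carbon:
C1: 1C, 1H, 2O → 0 − 1 + 2 = +1
C2: 2C, 1H, 1O → 0 − 1 + 1 = 0
C3: 3C, 1Cl → 0 + 1 = +1
C4: 3C, 1O → 0 + 1 = +1
C5: 1C, 2H, 1O → 0 − 2 + 1 = -1
The most reduced carbon is C5 at -1.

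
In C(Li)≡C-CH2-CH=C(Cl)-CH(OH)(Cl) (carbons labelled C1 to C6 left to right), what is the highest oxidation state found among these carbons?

Tallying each carbon's bonds:
C1: 3C, 1Li → 0 − 1 = -1
C2: 4C → 0 = 0
C3: 2C, 2H → 0 − 2 = -2
C4: 3C, 1H → 0 − 1 = -1
C5: 3C, 1Cl → 0 + 1 = +1
C6: 1C, 1H, 1O, 1Cl → 0 − 1 + 1 + 1 = +1
The highest value is +1.

+1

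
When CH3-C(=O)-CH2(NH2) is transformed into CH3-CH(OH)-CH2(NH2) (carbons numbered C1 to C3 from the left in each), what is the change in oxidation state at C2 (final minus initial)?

-2

Before: C2 has 2 bonds to C, 2 bonds to O → oxidation state +2.
After: C2 has 2 bonds to C, 1 bond to H, 1 bond to O → oxidation state 0.
Δ = 0 − (+2) = -2, so this is a reduction at C2.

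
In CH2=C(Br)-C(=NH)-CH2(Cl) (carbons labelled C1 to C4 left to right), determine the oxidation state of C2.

+1

C2 has a double bond to C (2×0 = 0), one bond to C (0), one bond to Br (+1).
Oxidation state = 0 + 0 + 1 = +1.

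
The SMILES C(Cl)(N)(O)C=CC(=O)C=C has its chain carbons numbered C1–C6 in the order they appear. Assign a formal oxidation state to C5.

-1

Each bond to a more electronegative atom (O, N, halogen) counts +1, each bond to a less electronegative atom (H, metal, B, Si) counts −1, and each C–C bond counts 0.
C5 has one bond to C (0), a double bond to C (2×0 = 0), one bond to H (-1).
Oxidation state = 0 + 0 − 1 = -1.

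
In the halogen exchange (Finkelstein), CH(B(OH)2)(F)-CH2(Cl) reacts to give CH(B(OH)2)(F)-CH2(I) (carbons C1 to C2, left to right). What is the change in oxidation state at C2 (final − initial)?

0

Before: C2 has 1 bond to C, 2 bonds to H, 1 bond to Cl → oxidation state -1.
After: C2 has 1 bond to C, 2 bonds to H, 1 bond to I → oxidation state -1.
Δ = -1 − (-1) = 0, so no net redox change at C2.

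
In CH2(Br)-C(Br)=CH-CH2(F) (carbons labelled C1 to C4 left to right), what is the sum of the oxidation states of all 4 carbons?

Tallying each carbon's bonds:
C1: 1C, 2H, 1Br → 0 − 2 + 1 = -1
C2: 3C, 1Br → 0 + 1 = +1
C3: 3C, 1H → 0 − 1 = -1
C4: 1C, 2H, 1F → 0 − 2 + 1 = -1
Sum = -1 + 1 − 1 − 1 = -2.

-2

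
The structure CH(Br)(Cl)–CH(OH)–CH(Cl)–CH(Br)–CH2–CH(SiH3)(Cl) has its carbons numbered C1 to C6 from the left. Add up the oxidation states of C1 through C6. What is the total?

-2

Tallying each carbon's bonds:
C1: 1C, 1H, 1Cl, 1Br → 0 − 1 + 1 + 1 = +1
C2: 2C, 1H, 1O → 0 − 1 + 1 = 0
C3: 2C, 1H, 1Cl → 0 − 1 + 1 = 0
C4: 2C, 1H, 1Br → 0 − 1 + 1 = 0
C5: 2C, 2H → 0 − 2 = -2
C6: 1C, 1H, 1Cl, 1Si → 0 − 1 + 1 − 1 = -1
Sum = +1 + 0 + 0 + 0 − 2 − 1 = -2.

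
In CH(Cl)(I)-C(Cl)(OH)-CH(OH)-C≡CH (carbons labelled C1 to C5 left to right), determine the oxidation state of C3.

0

C3 has one bond to C (0), one bond to C (0), one bond to O (+1), one bond to H (-1).
Oxidation state = 0 + 0 + 1 − 1 = 0.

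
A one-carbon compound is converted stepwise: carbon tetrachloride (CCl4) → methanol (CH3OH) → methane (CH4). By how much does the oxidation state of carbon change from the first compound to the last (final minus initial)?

-8

Carbon oxidation states along the series — carbon tetrachloride: +4, methanol: -2, methane: -4.
Net change = -4 − (+4) = -8.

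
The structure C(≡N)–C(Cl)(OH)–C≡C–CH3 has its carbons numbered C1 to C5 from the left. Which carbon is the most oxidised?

C1

Tallying each carbon's bonds:
C1: 1C, 3N → 0 + 3 = +3
C2: 2C, 1O, 1Cl → 0 + 1 + 1 = +2
C3: 4C → 0 = 0
C4: 4C → 0 = 0
C5: 1C, 3H → 0 − 3 = -3
The most oxidised carbon is C1 at +3.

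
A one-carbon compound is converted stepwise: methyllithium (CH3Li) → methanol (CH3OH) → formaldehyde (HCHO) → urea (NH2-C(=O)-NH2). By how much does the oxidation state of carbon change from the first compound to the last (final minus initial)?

+8

Carbon oxidation states along the series — methyllithium: -4, methanol: -2, formaldehyde: 0, urea: +4.
Net change = +4 − (-4) = +8.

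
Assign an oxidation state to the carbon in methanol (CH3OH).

-2

The carbon has one bond to H (-1), one bond to H (-1), one bond to H (-1), one bond to O (+1).
Oxidation state = -1 − 1 − 1 + 1 = -2.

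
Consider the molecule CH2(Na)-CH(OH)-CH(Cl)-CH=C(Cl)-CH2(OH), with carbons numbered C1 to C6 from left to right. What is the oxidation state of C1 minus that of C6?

C1: 1C, 2H, 1Na → 0 − 2 − 1 = -3
C6: 1C, 2H, 1O → 0 − 2 + 1 = -1
Difference: -3 − (-1) = -2.

-2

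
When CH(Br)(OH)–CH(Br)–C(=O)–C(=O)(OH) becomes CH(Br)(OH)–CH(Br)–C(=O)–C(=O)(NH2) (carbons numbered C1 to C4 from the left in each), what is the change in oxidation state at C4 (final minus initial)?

Before: C4 has 1 bond to C, 3 bonds to O → oxidation state +3.
After: C4 has 1 bond to C, 2 bonds to O, 1 bond to N → oxidation state +3.
Δ = +3 − (+3) = 0, so no net redox change at C4.

0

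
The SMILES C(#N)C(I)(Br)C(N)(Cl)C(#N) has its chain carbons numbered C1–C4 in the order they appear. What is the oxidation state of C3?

+2

Count +1 for every bond to an atom more electronegative than carbon and −1 for every bond to one less electronegative; C–C bonds are 0.
C3 has one bond to C (0), one bond to C (0), one bond to N (+1), one bond to Cl (+1).
Oxidation state = 0 + 0 + 1 + 1 = +2.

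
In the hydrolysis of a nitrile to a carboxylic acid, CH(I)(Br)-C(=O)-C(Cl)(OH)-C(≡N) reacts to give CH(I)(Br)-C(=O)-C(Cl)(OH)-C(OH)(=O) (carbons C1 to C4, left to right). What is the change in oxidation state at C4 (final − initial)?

Before: C4 has 1 bond to C, 3 bonds to N → oxidation state +3.
After: C4 has 1 bond to C, 3 bonds to O → oxidation state +3.
Δ = +3 − (+3) = 0, so no net redox change at C4.

0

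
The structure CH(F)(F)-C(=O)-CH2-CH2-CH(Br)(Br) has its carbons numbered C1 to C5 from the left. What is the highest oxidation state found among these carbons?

Count +1 for every bond to an atom more electronegative than carbon and −1 for every bond to one less electronegative; C–C bonds are 0. Tallying each carbon:
C1: 1C, 1H, 2F → 0 − 1 + 2 = +1
C2: 2C, 2O → 0 + 2 = +2
C3: 2C, 2H → 0 − 2 = -2
C4: 2C, 2H → 0 − 2 = -2
C5: 1C, 1H, 2Br → 0 − 1 + 2 = +1
The highest value is +2.

+2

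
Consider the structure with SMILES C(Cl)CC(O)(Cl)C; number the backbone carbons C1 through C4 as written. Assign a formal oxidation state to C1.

-1

Assign +1 per bond to O/N/halogen, −1 per bond to H or an electropositive element, and 0 per bond to carbon.
C1 has one bond to C (0), one bond to Cl (+1), one bond to H (-1), one bond to H (-1).
Oxidation state = 0 + 1 − 1 − 1 = -1.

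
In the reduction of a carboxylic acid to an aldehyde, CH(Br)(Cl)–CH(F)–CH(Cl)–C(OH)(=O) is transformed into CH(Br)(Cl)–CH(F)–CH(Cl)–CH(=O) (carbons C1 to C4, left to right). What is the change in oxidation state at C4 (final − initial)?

-2

Before: C4 has 1 bond to C, 3 bonds to O → oxidation state +3.
After: C4 has 1 bond to C, 1 bond to H, 2 bonds to O → oxidation state +1.
Δ = +1 − (+3) = -2, so this is a reduction at C4.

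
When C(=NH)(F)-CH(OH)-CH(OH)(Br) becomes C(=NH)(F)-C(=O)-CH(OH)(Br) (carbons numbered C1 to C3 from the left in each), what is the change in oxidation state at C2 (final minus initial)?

+2

Before: C2 has 2 bonds to C, 1 bond to H, 1 bond to O → oxidation state 0.
After: C2 has 2 bonds to C, 2 bonds to O → oxidation state +2.
Δ = +2 − (0) = +2, so this is an oxidation at C2.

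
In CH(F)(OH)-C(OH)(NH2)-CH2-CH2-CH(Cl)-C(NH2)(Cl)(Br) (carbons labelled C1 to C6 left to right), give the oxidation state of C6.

Count +1 for every bond to an atom more electronegative than carbon and −1 for every bond to one less electronegative; C–C bonds are 0.
C6 has one bond to C (0), one bond to N (+1), one bond to Cl (+1), one bond to Br (+1).
Oxidation state = 0 + 1 + 1 + 1 = +3.

+3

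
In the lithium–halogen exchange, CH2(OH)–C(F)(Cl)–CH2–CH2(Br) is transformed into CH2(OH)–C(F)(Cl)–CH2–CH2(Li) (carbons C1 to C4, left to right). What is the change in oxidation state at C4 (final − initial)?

Before: C4 has 1 bond to C, 2 bonds to H, 1 bond to Br → oxidation state -1.
After: C4 has 1 bond to C, 2 bonds to H, 1 bond to Li → oxidation state -3.
Δ = -3 − (-1) = -2, so this is a reduction at C4.

-2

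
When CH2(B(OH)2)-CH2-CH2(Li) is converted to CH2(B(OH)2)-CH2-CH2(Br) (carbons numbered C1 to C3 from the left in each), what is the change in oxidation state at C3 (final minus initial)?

+2

Before: C3 has 1 bond to C, 2 bonds to H, 1 bond to Li → oxidation state -3.
After: C3 has 1 bond to C, 2 bonds to H, 1 bond to Br → oxidation state -1.
Δ = -1 − (-3) = +2, so this is an oxidation at C3.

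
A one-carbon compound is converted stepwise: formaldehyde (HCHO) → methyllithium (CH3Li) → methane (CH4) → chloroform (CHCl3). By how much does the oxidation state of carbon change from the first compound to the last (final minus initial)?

Carbon oxidation states along the series — formaldehyde: 0, methyllithium: -4, methane: -4, chloroform: +2.
Net change = +2 − (0) = +2.

+2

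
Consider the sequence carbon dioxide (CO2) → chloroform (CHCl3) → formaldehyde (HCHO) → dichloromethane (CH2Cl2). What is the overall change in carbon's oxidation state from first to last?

Carbon oxidation states along the series — carbon dioxide: +4, chloroform: +2, formaldehyde: 0, dichloromethane: 0.
Net change = 0 − (+4) = -4.

-4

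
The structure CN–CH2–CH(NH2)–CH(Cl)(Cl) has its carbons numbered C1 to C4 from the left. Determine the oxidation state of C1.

Each bond to a more electronegative atom (O, N, halogen) counts +1, each bond to a less electronegative atom (H, metal, B, Si) counts −1, and each C–C bond counts 0.
C1 has one bond to C (0), a triple bond to N (3×+1 = +3).
Oxidation state = 0 + 3 = +3.

+3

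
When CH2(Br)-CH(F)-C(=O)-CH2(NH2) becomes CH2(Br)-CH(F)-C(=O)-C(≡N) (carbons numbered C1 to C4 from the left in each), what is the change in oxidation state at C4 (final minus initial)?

Before: C4 has 1 bond to C, 2 bonds to H, 1 bond to N → oxidation state -1.
After: C4 has 1 bond to C, 3 bonds to N → oxidation state +3.
Δ = +3 − (-1) = +4, so this is an oxidation at C4.

+4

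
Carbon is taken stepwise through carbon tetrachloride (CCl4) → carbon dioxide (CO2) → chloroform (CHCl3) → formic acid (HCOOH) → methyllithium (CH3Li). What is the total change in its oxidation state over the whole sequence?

-8

Carbon oxidation states along the series — carbon tetrachloride: +4, carbon dioxide: +4, chloroform: +2, formic acid: +2, methyllithium: -4.
Net change = -4 − (+4) = -8.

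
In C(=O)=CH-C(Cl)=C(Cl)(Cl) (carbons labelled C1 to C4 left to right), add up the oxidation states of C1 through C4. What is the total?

Tallying each carbon's bonds:
C1: 2C, 2O → 0 + 2 = +2
C2: 3C, 1H → 0 − 1 = -1
C3: 3C, 1Cl → 0 + 1 = +1
C4: 2C, 2Cl → 0 + 2 = +2
Sum = +2 − 1 + 1 + 2 = +4.

+4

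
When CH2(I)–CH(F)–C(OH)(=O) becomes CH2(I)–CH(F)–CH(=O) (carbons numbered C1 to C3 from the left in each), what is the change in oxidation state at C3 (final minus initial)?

Before: C3 has 1 bond to C, 3 bonds to O → oxidation state +3.
After: C3 has 1 bond to C, 1 bond to H, 2 bonds to O → oxidation state +1.
Δ = +1 − (+3) = -2, so this is a reduction at C3.

-2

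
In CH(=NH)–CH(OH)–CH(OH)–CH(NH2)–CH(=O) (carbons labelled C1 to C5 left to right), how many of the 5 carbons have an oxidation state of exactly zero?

Tallying each carbon's bonds:
C1: 1C, 1H, 2N → 0 − 1 + 2 = +1
C2: 2C, 1H, 1O → 0 − 1 + 1 = 0
C3: 2C, 1H, 1O → 0 − 1 + 1 = 0
C4: 2C, 1H, 1N → 0 − 1 + 1 = 0
C5: 1C, 1H, 2O → 0 − 1 + 2 = +1
3 carbons (C2, C3, C4) meet the condition.

3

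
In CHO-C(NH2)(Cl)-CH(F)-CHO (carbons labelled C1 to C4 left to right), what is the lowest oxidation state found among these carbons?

Tallying each carbon's bonds:
C1: 1C, 1H, 2O → 0 − 1 + 2 = +1
C2: 2C, 1N, 1Cl → 0 + 1 + 1 = +2
C3: 2C, 1H, 1F → 0 − 1 + 1 = 0
C4: 1C, 1H, 2O → 0 − 1 + 2 = +1
The lowest value is 0.

0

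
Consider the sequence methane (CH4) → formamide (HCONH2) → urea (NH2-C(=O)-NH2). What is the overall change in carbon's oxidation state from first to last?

Carbon oxidation states along the series — methane: -4, formamide: +2, urea: +4.
Net change = +4 − (-4) = +8.

+8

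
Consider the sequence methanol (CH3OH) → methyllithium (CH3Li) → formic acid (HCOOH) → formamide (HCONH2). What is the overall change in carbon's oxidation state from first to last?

+4

Carbon oxidation states along the series — methanol: -2, methyllithium: -4, formic acid: +2, formamide: +2.
Net change = +2 − (-2) = +4.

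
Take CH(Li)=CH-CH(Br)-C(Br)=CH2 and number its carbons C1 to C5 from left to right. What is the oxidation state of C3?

0

Count +1 for every bond to an atom more electronegative than carbon and −1 for every bond to one less electronegative; C–C bonds are 0.
C3 has one bond to C (0), one bond to C (0), one bond to Br (+1), one bond to H (-1).
Oxidation state = 0 + 0 + 1 − 1 = 0.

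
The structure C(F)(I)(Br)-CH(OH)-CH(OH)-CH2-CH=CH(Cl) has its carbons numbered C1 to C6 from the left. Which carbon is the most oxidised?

Tallying each carbon's bonds:
C1: 1C, 1F, 1Br, 1I → 0 + 1 + 1 + 1 = +3
C2: 2C, 1H, 1O → 0 − 1 + 1 = 0
C3: 2C, 1H, 1O → 0 − 1 + 1 = 0
C4: 2C, 2H → 0 − 2 = -2
C5: 3C, 1H → 0 − 1 = -1
C6: 2C, 1H, 1Cl → 0 − 1 + 1 = 0
The most oxidised carbon is C1 at +3.

C1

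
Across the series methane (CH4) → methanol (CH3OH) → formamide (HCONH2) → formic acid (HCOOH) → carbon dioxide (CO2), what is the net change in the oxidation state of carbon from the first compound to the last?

+8

Carbon oxidation states along the series — methane: -4, methanol: -2, formamide: +2, formic acid: +2, carbon dioxide: +4.
Net change = +4 − (-4) = +8.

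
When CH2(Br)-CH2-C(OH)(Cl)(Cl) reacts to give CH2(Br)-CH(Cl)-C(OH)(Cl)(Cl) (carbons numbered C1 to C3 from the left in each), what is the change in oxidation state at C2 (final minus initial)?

+2

Before: C2 has 2 bonds to C, 2 bonds to H → oxidation state -2.
After: C2 has 2 bonds to C, 1 bond to H, 1 bond to Cl → oxidation state 0.
Δ = 0 − (-2) = +2, so this is an oxidation at C2.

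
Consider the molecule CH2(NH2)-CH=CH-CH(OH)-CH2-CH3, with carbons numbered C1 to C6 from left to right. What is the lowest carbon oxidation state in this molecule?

Assign +1 per bond to O/N/halogen, −1 per bond to H or an electropositive element, and 0 per bond to carbon. Tallying each carbon:
C1: 1C, 2H, 1N → 0 − 2 + 1 = -1
C2: 3C, 1H → 0 − 1 = -1
C3: 3C, 1H → 0 − 1 = -1
C4: 2C, 1H, 1O → 0 − 1 + 1 = 0
C5: 2C, 2H → 0 − 2 = -2
C6: 1C, 3H → 0 − 3 = -3
The lowest value is -3.

-3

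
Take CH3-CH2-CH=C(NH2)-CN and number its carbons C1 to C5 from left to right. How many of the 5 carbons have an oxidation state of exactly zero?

Tallying each carbon's bonds:
C1: 1C, 3H → 0 − 3 = -3
C2: 2C, 2H → 0 − 2 = -2
C3: 3C, 1H → 0 − 1 = -1
C4: 3C, 1N → 0 + 1 = +1
C5: 1C, 3N → 0 + 3 = +3
0 carbons meet the condition.

0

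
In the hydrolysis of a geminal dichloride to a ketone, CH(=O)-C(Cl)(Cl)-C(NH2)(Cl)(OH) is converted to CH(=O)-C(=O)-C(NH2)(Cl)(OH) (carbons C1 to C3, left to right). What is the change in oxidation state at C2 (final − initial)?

0

Before: C2 has 2 bonds to C, 2 bonds to Cl → oxidation state +2.
After: C2 has 2 bonds to C, 2 bonds to O → oxidation state +2.
Δ = +2 − (+2) = 0, so no net redox change at C2.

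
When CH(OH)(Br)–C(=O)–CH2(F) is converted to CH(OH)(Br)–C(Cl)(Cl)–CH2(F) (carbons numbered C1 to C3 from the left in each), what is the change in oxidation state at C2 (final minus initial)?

Before: C2 has 2 bonds to C, 2 bonds to O → oxidation state +2.
After: C2 has 2 bonds to C, 2 bonds to Cl → oxidation state +2.
Δ = +2 − (+2) = 0, so no net redox change at C2.

0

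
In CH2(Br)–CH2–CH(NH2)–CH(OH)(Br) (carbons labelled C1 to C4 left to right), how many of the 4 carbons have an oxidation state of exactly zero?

1

Tallying each carbon's bonds:
C1: 1C, 2H, 1Br → 0 − 2 + 1 = -1
C2: 2C, 2H → 0 − 2 = -2
C3: 2C, 1H, 1N → 0 − 1 + 1 = 0
C4: 1C, 1H, 1O, 1Br → 0 − 1 + 1 + 1 = +1
1 carbon (C3) meets the condition.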